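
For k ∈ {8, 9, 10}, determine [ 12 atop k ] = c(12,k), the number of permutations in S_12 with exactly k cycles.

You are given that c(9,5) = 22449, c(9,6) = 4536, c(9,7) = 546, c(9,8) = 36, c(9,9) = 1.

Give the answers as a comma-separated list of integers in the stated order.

r10: T_10,6=9×4536+22449=63273; T_10,7=9×546+4536=9450; T_10,8=9×36+546=870; T_10,9=9×1+36=45; T_10,10=9×0+1=1
r11: T_11,7=10×9450+63273=157773; T_11,8=10×870+9450=18150; T_11,9=10×45+870=1320; T_11,10=10×1+45=55
r12: T_12,8=11×18150+157773=357423; T_12,9=11×1320+18150=32670; T_12,10=11×55+1320=1925
Read c(12,8) = 357423, c(12,9) = 32670, c(12,10) = 1925.

357423, 32670, 1925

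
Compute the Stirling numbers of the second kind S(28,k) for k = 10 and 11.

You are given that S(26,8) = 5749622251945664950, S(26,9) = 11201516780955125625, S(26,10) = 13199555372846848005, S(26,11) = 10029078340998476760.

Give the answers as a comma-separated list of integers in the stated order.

1538533978374777852325, 1501910658871554621690

row 27: T[27][9]=9·11201516780955125625+5749622251945664950=106563273280541795575  T[27][10]=10·13199555372846848005+11201516780955125625=143197070509423605675  T[27][11]=11·10029078340998476760+13199555372846848005=123519417123830092365
row 28: T[28][10]=10·143197070509423605675+106563273280541795575=1538533978374777852325  T[28][11]=11·123519417123830092365+143197070509423605675=1501910658871554621690
Read S(28,10) = 1538533978374777852325, S(28,11) = 1501910658871554621690.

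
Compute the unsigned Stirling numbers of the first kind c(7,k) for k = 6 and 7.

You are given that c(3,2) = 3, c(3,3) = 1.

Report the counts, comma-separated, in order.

21, 1

r4: T_4,3=3×1+3=6; T_4,4=3×0+1=1
r5: T_5,4=4×1+6=10; T_5,5=4×0+1=1
r6: T_6,5=5×1+10=15; T_6,6=5×0+1=1
r7: T_7,6=6×1+15=21; T_7,7=6×0+1=1
Read c(7,6) = 21, c(7,7) = 1.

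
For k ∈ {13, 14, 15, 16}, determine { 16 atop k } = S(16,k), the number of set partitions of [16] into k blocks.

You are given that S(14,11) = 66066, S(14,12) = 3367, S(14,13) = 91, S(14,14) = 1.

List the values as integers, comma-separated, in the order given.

165620, 6020, 120, 1

row 15: T[15][12]=12·3367+66066=106470  T[15][13]=13·91+3367=4550  T[15][14]=14·1+91=105  T[15][15]=15·0+1=1
row 16: T[16][13]=13·4550+106470=165620  T[16][14]=14·105+4550=6020  T[16][15]=15·1+105=120  T[16][16]=16·0+1=1
Read S(16,13) = 165620, S(16,14) = 6020, S(16,15) = 120, S(16,16) = 1.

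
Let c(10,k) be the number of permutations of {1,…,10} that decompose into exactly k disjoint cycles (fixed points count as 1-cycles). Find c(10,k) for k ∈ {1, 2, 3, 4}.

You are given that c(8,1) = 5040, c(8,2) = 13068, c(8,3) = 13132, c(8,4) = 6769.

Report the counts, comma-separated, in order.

@9  (9,1):5040·8+0→40320, (9,2):13068·8+5040→109584, (9,3):13132·8+13068→118124, (9,4):6769·8+13132→67284
@10  (10,1):40320·9+0→362880, (10,2):109584·9+40320→1026576, (10,3):118124·9+109584→1172700, (10,4):67284·9+118124→723680
Read c(10,1) = 362880, c(10,2) = 1026576, c(10,3) = 1172700, c(10,4) = 723680.

362880, 1026576, 1172700, 723680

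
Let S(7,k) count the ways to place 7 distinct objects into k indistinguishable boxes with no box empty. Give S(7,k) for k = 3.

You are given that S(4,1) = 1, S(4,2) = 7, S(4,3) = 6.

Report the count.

i=5: T(5,1)=0+1·1=1 | T(5,2)=1+2·7=15 | T(5,3)=7+3·6=25
i=6: T(6,2)=1+2·15=31 | T(6,3)=15+3·25=90
i=7: T(7,3)=31+3·90=301
Read S(7,3) = 301.

301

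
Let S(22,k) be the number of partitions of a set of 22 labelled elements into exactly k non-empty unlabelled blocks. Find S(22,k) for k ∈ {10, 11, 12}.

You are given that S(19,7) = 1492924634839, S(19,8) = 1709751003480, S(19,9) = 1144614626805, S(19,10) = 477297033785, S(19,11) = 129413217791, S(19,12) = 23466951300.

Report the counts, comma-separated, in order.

row 20: T[20][8]=8·1709751003480+1492924634839=15170932662679  T[20][9]=9·1144614626805+1709751003480=12011282644725  T[20][10]=10·477297033785+1144614626805=5917584964655  T[20][11]=11·129413217791+477297033785=1900842429486  T[20][12]=12·23466951300+129413217791=411016633391
row 21: T[21][9]=9·12011282644725+15170932662679=123272476465204  T[21][10]=10·5917584964655+12011282644725=71187132291275  T[21][11]=11·1900842429486+5917584964655=26826851689001  T[21][12]=12·411016633391+1900842429486=6833042030178
row 22: T[22][10]=10·71187132291275+123272476465204=835143799377954  T[22][11]=11·26826851689001+71187132291275=366282500870286  T[22][12]=12·6833042030178+26826851689001=108823356051137
Read S(22,10) = 835143799377954, S(22,11) = 366282500870286, S(22,12) = 108823356051137.

835143799377954, 366282500870286, 108823356051137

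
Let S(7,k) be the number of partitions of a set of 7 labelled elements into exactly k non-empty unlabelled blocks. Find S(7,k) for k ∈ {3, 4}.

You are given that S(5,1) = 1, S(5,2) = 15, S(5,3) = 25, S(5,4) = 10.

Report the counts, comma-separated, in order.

row 6: T[6][2]=2·15+1=31  T[6][3]=3·25+15=90  T[6][4]=4·10+25=65
row 7: T[7][3]=3·90+31=301  T[7][4]=4·65+90=350
Read S(7,3) = 301, S(7,4) = 350.

301, 350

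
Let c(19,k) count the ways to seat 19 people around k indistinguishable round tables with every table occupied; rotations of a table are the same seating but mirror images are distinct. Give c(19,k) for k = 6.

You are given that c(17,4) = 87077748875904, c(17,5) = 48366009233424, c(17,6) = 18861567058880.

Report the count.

7551527592063024

[18] T[18,5]:17*48366009233424+87077748875904=909299905844112 · T[18,6]:17*18861567058880+48366009233424=369012649234384
[19] T[19,6]:18*369012649234384+909299905844112=7551527592063024
Read c(19,6) = 7551527592063024.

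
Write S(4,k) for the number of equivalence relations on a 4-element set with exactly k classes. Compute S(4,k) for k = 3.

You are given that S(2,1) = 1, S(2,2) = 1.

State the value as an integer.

i=3: T(3,2)=1+2·1=3 | T(3,3)=1+3·0=1
i=4: T(4,3)=3+3·1=6
Read S(4,3) = 6.

6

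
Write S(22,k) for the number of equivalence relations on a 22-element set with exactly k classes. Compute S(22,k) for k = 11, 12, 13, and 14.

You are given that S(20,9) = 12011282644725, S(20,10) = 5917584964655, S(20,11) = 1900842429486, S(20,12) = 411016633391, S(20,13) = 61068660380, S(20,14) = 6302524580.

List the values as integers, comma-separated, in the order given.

[21] T[21,10]:10*5917584964655+12011282644725=71187132291275 · T[21,11]:11*1900842429486+5917584964655=26826851689001 · T[21,12]:12*411016633391+1900842429486=6833042030178 · T[21,13]:13*61068660380+411016633391=1204909218331 · T[21,14]:14*6302524580+61068660380=149304004500
[22] T[22,11]:11*26826851689001+71187132291275=366282500870286 · T[22,12]:12*6833042030178+26826851689001=108823356051137 · T[22,13]:13*1204909218331+6833042030178=22496861868481 · T[22,14]:14*149304004500+1204909218331=3295165281331
Read S(22,11) = 366282500870286, S(22,12) = 108823356051137, S(22,13) = 22496861868481, S(22,14) = 3295165281331.

366282500870286, 108823356051137, 22496861868481, 3295165281331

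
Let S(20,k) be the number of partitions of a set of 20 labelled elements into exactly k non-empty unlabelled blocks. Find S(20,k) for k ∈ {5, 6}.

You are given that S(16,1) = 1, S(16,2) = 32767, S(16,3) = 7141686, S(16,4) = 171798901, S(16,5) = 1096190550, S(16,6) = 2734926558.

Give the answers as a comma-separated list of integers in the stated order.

i=17: T(17,2)=1+2·32767=65535 | T(17,3)=32767+3·7141686=21457825 | T(17,4)=7141686+4·171798901=694337290 | T(17,5)=171798901+5·1096190550=5652751651 | T(17,6)=1096190550+6·2734926558=17505749898
i=18: T(18,3)=65535+3·21457825=64439010 | T(18,4)=21457825+4·694337290=2798806985 | T(18,5)=694337290+5·5652751651=28958095545 | T(18,6)=5652751651+6·17505749898=110687251039
i=19: T(19,4)=64439010+4·2798806985=11259666950 | T(19,5)=2798806985+5·28958095545=147589284710 | T(19,6)=28958095545+6·110687251039=693081601779
i=20: T(20,5)=11259666950+5·147589284710=749206090500 | T(20,6)=147589284710+6·693081601779=4306078895384
Read S(20,5) = 749206090500, S(20,6) = 4306078895384.

749206090500, 4306078895384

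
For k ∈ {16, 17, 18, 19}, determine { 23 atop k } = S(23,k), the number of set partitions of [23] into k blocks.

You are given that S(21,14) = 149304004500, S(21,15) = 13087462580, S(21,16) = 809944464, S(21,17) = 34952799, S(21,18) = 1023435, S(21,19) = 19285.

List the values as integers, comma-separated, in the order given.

762361127264, 49916988803, 2364885369, 79781779

row 22: T[22][15]=15·13087462580+149304004500=345615943200  T[22][16]=16·809944464+13087462580=26046574004  T[22][17]=17·34952799+809944464=1404142047  T[22][18]=18·1023435+34952799=53374629  T[22][19]=19·19285+1023435=1389850
row 23: T[23][16]=16·26046574004+345615943200=762361127264  T[23][17]=17·1404142047+26046574004=49916988803  T[23][18]=18·53374629+1404142047=2364885369  T[23][19]=19·1389850+53374629=79781779
Read S(23,16) = 762361127264, S(23,17) = 49916988803, S(23,18) = 2364885369, S(23,19) = 79781779.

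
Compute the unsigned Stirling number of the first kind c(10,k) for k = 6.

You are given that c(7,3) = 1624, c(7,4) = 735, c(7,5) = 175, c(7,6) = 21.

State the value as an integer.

i=8: T(8,4)=1624+7·735=6769 | T(8,5)=735+7·175=1960 | T(8,6)=175+7·21=322
i=9: T(9,5)=6769+8·1960=22449 | T(9,6)=1960+8·322=4536
i=10: T(10,6)=22449+9·4536=63273
Read c(10,6) = 63273.

63273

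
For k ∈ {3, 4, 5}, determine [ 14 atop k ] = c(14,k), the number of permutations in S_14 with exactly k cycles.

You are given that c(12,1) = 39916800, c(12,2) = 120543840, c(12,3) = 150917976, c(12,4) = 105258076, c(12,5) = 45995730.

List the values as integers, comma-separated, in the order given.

26596717056, 20313753096, 9957703756

row 13: T[13][2]=12·120543840+39916800=1486442880  T[13][3]=12·150917976+120543840=1931559552  T[13][4]=12·105258076+150917976=1414014888  T[13][5]=12·45995730+105258076=657206836
row 14: T[14][3]=13·1931559552+1486442880=26596717056  T[14][4]=13·1414014888+1931559552=20313753096  T[14][5]=13·657206836+1414014888=9957703756
Read c(14,3) = 26596717056, c(14,4) = 20313753096, c(14,5) = 9957703756.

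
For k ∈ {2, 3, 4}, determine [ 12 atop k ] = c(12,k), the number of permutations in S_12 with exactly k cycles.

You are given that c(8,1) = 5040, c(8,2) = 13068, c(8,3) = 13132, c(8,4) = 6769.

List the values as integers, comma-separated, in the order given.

[9] T[9,1]:8*5040+0=40320 · T[9,2]:8*13068+5040=109584 · T[9,3]:8*13132+13068=118124 · T[9,4]:8*6769+13132=67284
[10] T[10,1]:9*40320+0=362880 · T[10,2]:9*109584+40320=1026576 · T[10,3]:9*118124+109584=1172700 · T[10,4]:9*67284+118124=723680
[11] T[11,1]:10*362880+0=3628800 · T[11,2]:10*1026576+362880=10628640 · T[11,3]:10*1172700+1026576=12753576 · T[11,4]:10*723680+1172700=8409500
[12] T[12,2]:11*10628640+3628800=120543840 · T[12,3]:11*12753576+10628640=150917976 · T[12,4]:11*8409500+12753576=105258076
Read c(12,2) = 120543840, c(12,3) = 150917976, c(12,4) = 105258076.

120543840, 150917976, 105258076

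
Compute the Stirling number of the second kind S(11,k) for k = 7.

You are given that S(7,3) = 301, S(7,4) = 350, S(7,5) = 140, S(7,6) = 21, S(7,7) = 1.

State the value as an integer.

63987

row 8: T[8][4]=4·350+301=1701  T[8][5]=5·140+350=1050  T[8][6]=6·21+140=266  T[8][7]=7·1+21=28
row 9: T[9][5]=5·1050+1701=6951  T[9][6]=6·266+1050=2646  T[9][7]=7·28+266=462
row 10: T[10][6]=6·2646+6951=22827  T[10][7]=7·462+2646=5880
row 11: T[11][7]=7·5880+22827=63987
Read S(11,7) = 63987.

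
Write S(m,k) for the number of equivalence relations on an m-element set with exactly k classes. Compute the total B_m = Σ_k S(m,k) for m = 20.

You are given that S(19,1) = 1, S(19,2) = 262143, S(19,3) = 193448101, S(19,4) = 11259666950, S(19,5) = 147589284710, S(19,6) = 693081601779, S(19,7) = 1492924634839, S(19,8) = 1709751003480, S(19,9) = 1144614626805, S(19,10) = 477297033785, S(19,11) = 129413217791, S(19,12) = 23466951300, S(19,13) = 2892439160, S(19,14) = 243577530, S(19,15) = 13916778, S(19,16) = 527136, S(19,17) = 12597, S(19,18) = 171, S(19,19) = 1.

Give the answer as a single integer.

51724158235372

[20] T[20,1]:1*1+0=1 · T[20,2]:2*262143+1=524287 · T[20,3]:3*193448101+262143=580606446 · T[20,4]:4*11259666950+193448101=45232115901 · T[20,5]:5*147589284710+11259666950=749206090500 · T[20,6]:6*693081601779+147589284710=4306078895384 · T[20,7]:7*1492924634839+693081601779=11143554045652 · T[20,8]:8*1709751003480+1492924634839=15170932662679 · T[20,9]:9*1144614626805+1709751003480=12011282644725 · T[20,10]:10*477297033785+1144614626805=5917584964655 · T[20,11]:11*129413217791+477297033785=1900842429486 · T[20,12]:12*23466951300+129413217791=411016633391 · T[20,13]:13*2892439160+23466951300=61068660380 · T[20,14]:14*243577530+2892439160=6302524580 · T[20,15]:15*13916778+243577530=452329200 · T[20,16]:16*527136+13916778=22350954 · T[20,17]:17*12597+527136=741285 · T[20,18]:18*171+12597=15675 · T[20,19]:19*1+171=190 · T[20,20]:20*0+1=1
B_20 = ΣS(20,k) = 1+524287+580606446+45232115901+749206090500+4306078895384+11143554045652+15170932662679+12011282644725+5917584964655+1900842429486+411016633391+61068660380+6302524580+452329200+22350954+741285+15675+190+1 = 51724158235372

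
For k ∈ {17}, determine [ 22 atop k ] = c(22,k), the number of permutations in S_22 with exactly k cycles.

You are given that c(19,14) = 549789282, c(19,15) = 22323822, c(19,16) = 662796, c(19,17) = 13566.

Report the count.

row 20: T[20][15]=19·22323822+549789282=973941900  T[20][16]=19·662796+22323822=34916946  T[20][17]=19·13566+662796=920550
row 21: T[21][16]=20·34916946+973941900=1672280820  T[21][17]=20·920550+34916946=53327946
row 22: T[22][17]=21·53327946+1672280820=2792167686
Read c(22,17) = 2792167686.

2792167686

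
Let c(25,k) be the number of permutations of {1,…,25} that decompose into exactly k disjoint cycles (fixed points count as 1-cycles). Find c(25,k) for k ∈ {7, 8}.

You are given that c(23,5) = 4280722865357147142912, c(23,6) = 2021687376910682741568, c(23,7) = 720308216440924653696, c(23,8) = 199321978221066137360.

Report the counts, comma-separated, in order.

496910165055549644836800, 145901905527662649288000

i=24: T(24,6)=4280722865357147142912+23·2021687376910682741568=50779532534302850198976 | T(24,7)=2021687376910682741568+23·720308216440924653696=18588776355051949776576 | T(24,8)=720308216440924653696+23·199321978221066137360=5304713715525445812976
i=25: T(25,7)=50779532534302850198976+24·18588776355051949776576=496910165055549644836800 | T(25,8)=18588776355051949776576+24·5304713715525445812976=145901905527662649288000
Read c(25,7) = 496910165055549644836800, c(25,8) = 145901905527662649288000.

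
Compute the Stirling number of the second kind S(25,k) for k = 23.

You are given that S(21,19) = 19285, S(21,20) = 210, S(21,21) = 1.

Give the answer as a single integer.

i=22: T(22,20)=19285+20·210=23485 | T(22,21)=210+21·1=231 | T(22,22)=1+22·0=1
i=23: T(23,21)=23485+21·231=28336 | T(23,22)=231+22·1=253 | T(23,23)=1+23·0=1
i=24: T(24,22)=28336+22·253=33902 | T(24,23)=253+23·1=276
i=25: T(25,23)=33902+23·276=40250
Read S(25,23) = 40250.

40250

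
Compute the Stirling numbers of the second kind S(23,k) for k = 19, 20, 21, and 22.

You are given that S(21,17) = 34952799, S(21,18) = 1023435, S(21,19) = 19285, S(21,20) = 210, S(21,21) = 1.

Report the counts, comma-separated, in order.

r22: T_22,18=18×1023435+34952799=53374629; T_22,19=19×19285+1023435=1389850; T_22,20=20×210+19285=23485; T_22,21=21×1+210=231; T_22,22=22×0+1=1
r23: T_23,19=19×1389850+53374629=79781779; T_23,20=20×23485+1389850=1859550; T_23,21=21×231+23485=28336; T_23,22=22×1+231=253
Read S(23,19) = 79781779, S(23,20) = 1859550, S(23,21) = 28336, S(23,22) = 253.

79781779, 1859550, 28336, 253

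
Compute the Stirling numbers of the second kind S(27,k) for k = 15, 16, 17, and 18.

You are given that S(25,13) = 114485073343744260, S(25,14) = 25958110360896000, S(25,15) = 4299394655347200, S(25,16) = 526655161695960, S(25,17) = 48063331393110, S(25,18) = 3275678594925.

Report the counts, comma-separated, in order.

1834634071262848260, 294063066070824960, 35569317763922670, 3270191625210510

i=26: T(26,14)=114485073343744260+14·25958110360896000=477898618396288260 | T(26,15)=25958110360896000+15·4299394655347200=90449030191104000 | T(26,16)=4299394655347200+16·526655161695960=12725877242482560 | T(26,17)=526655161695960+17·48063331393110=1343731795378830 | T(26,18)=48063331393110+18·3275678594925=107025546101760
i=27: T(27,15)=477898618396288260+15·90449030191104000=1834634071262848260 | T(27,16)=90449030191104000+16·12725877242482560=294063066070824960 | T(27,17)=12725877242482560+17·1343731795378830=35569317763922670 | T(27,18)=1343731795378830+18·107025546101760=3270191625210510
Read S(27,15) = 1834634071262848260, S(27,16) = 294063066070824960, S(27,17) = 35569317763922670, S(27,18) = 3270191625210510.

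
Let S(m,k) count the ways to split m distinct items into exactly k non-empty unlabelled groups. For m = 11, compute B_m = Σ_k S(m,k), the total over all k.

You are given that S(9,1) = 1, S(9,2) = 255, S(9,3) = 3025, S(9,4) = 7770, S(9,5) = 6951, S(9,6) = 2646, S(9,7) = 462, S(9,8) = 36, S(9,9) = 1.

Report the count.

@10  (10,1):1·1+0→1, (10,2):255·2+1→511, (10,3):3025·3+255→9330, (10,4):7770·4+3025→34105, (10,5):6951·5+7770→42525, (10,6):2646·6+6951→22827, (10,7):462·7+2646→5880, (10,8):36·8+462→750, (10,9):1·9+36→45, (10,10):0·10+1→1
@11  (11,1):1·1+0→1, (11,2):511·2+1→1023, (11,3):9330·3+511→28501, (11,4):34105·4+9330→145750, (11,5):42525·5+34105→246730, (11,6):22827·6+42525→179487, (11,7):5880·7+22827→63987, (11,8):750·8+5880→11880, (11,9):45·9+750→1155, (11,10):1·10+45→55, (11,11):0·11+1→1
B_11 = ΣS(11,k) = 1+1023+28501+145750+246730+179487+63987+11880+1155+55+1 = 678570

678570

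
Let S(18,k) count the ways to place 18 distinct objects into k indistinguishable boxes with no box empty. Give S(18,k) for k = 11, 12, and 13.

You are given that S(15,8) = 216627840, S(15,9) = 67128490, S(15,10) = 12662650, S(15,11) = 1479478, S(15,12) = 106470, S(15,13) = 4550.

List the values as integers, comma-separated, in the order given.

8391004908, 1256328866, 125854638

i=16: T(16,9)=216627840+9·67128490=820784250 | T(16,10)=67128490+10·12662650=193754990 | T(16,11)=12662650+11·1479478=28936908 | T(16,12)=1479478+12·106470=2757118 | T(16,13)=106470+13·4550=165620
i=17: T(17,10)=820784250+10·193754990=2758334150 | T(17,11)=193754990+11·28936908=512060978 | T(17,12)=28936908+12·2757118=62022324 | T(17,13)=2757118+13·165620=4910178
i=18: T(18,11)=2758334150+11·512060978=8391004908 | T(18,12)=512060978+12·62022324=1256328866 | T(18,13)=62022324+13·4910178=125854638
Read S(18,11) = 8391004908, S(18,12) = 1256328866, S(18,13) = 125854638.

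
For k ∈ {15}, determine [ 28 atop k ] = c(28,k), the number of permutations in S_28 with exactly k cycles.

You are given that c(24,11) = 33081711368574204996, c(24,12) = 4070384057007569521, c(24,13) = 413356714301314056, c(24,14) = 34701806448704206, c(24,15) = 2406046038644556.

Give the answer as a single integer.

i=25: T(25,12)=33081711368574204996+24·4070384057007569521=130770928736755873500 | T(25,13)=4070384057007569521+24·413356714301314056=13990945200239106865 | T(25,14)=413356714301314056+24·34701806448704206=1246200069070215000 | T(25,15)=34701806448704206+24·2406046038644556=92446911376173550
i=26: T(26,13)=130770928736755873500+25·13990945200239106865=480544558742733545125 | T(26,14)=13990945200239106865+25·1246200069070215000=45145946926994481865 | T(26,15)=1246200069070215000+25·92446911376173550=3557372853474553750
i=27: T(27,14)=480544558742733545125+26·45145946926994481865=1654339178844590073615 | T(27,15)=45145946926994481865+26·3557372853474553750=137637641117332879365
i=28: T(28,15)=1654339178844590073615+27·137637641117332879365=5370555489012577816470
Read c(28,15) = 5370555489012577816470.

5370555489012577816470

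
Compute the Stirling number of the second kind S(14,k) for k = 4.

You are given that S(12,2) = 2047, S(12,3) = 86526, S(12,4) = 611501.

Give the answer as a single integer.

row 13: T[13][3]=3·86526+2047=261625  T[13][4]=4·611501+86526=2532530
row 14: T[14][4]=4·2532530+261625=10391745
Read S(14,4) = 10391745.

10391745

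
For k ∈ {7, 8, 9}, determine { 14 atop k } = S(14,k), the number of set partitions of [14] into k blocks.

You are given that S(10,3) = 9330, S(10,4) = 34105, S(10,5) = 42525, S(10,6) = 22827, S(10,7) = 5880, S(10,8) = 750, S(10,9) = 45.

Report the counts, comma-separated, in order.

49329280, 20912320, 5135130

@11  (11,4):34105·4+9330→145750, (11,5):42525·5+34105→246730, (11,6):22827·6+42525→179487, (11,7):5880·7+22827→63987, (11,8):750·8+5880→11880, (11,9):45·9+750→1155
@12  (12,5):246730·5+145750→1379400, (12,6):179487·6+246730→1323652, (12,7):63987·7+179487→627396, (12,8):11880·8+63987→159027, (12,9):1155·9+11880→22275
@13  (13,6):1323652·6+1379400→9321312, (13,7):627396·7+1323652→5715424, (13,8):159027·8+627396→1899612, (13,9):22275·9+159027→359502
@14  (14,7):5715424·7+9321312→49329280, (14,8):1899612·8+5715424→20912320, (14,9):359502·9+1899612→5135130
Read S(14,7) = 49329280, S(14,8) = 20912320, S(14,9) = 5135130.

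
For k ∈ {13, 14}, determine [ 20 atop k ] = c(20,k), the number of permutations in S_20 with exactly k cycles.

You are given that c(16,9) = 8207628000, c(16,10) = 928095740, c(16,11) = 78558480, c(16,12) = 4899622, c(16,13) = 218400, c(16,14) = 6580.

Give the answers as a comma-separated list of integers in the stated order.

342252511900, 20692933630

r17: T_17,10=16×928095740+8207628000=23057159840; T_17,11=16×78558480+928095740=2185031420; T_17,12=16×4899622+78558480=156952432; T_17,13=16×218400+4899622=8394022; T_17,14=16×6580+218400=323680
r18: T_18,11=17×2185031420+23057159840=60202693980; T_18,12=17×156952432+2185031420=4853222764; T_18,13=17×8394022+156952432=299650806; T_18,14=17×323680+8394022=13896582
r19: T_19,12=18×4853222764+60202693980=147560703732; T_19,13=18×299650806+4853222764=10246937272; T_19,14=18×13896582+299650806=549789282
r20: T_20,13=19×10246937272+147560703732=342252511900; T_20,14=19×549789282+10246937272=20692933630
Read c(20,13) = 342252511900, c(20,14) = 20692933630.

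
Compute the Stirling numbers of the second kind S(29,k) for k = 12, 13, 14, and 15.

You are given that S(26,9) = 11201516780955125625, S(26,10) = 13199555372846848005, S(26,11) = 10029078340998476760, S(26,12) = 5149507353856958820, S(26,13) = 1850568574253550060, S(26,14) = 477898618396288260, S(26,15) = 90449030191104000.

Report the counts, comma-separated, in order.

row 27: T[27][10]=10·13199555372846848005+11201516780955125625=143197070509423605675  T[27][11]=11·10029078340998476760+13199555372846848005=123519417123830092365  T[27][12]=12·5149507353856958820+10029078340998476760=71823166587281982600  T[27][13]=13·1850568574253550060+5149507353856958820=29206898819153109600  T[27][14]=14·477898618396288260+1850568574253550060=8541149231801585700  T[27][15]=15·90449030191104000+477898618396288260=1834634071262848260
row 28: T[28][11]=11·123519417123830092365+143197070509423605675=1501910658871554621690  T[28][12]=12·71823166587281982600+123519417123830092365=985397416171213883565  T[28][13]=13·29206898819153109600+71823166587281982600=451512851236272407400  T[28][14]=14·8541149231801585700+29206898819153109600=148782988064375309400  T[28][15]=15·1834634071262848260+8541149231801585700=36060660300744309600
row 29: T[29][12]=12·985397416171213883565+1501910658871554621690=13326679652926121224470  T[29][13]=13·451512851236272407400+985397416171213883565=6855064482242755179765  T[29][14]=14·148782988064375309400+451512851236272407400=2534474684137526739000  T[29][15]=15·36060660300744309600+148782988064375309400=689692892575539953400
Read S(29,12) = 13326679652926121224470, S(29,13) = 6855064482242755179765, S(29,14) = 2534474684137526739000, S(29,15) = 689692892575539953400.

13326679652926121224470, 6855064482242755179765, 2534474684137526739000, 689692892575539953400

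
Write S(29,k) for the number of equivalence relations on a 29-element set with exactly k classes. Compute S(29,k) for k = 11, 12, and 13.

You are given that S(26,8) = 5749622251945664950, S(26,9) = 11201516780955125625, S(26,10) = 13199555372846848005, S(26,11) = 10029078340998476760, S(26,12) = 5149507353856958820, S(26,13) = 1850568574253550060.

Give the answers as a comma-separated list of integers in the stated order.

18059551225961878690915, 13326679652926121224470, 6855064482242755179765

@27  (27,9):11201516780955125625·9+5749622251945664950→106563273280541795575, (27,10):13199555372846848005·10+11201516780955125625→143197070509423605675, (27,11):10029078340998476760·11+13199555372846848005→123519417123830092365, (27,12):5149507353856958820·12+10029078340998476760→71823166587281982600, (27,13):1850568574253550060·13+5149507353856958820→29206898819153109600
@28  (28,10):143197070509423605675·10+106563273280541795575→1538533978374777852325, (28,11):123519417123830092365·11+143197070509423605675→1501910658871554621690, (28,12):71823166587281982600·12+123519417123830092365→985397416171213883565, (28,13):29206898819153109600·13+71823166587281982600→451512851236272407400
@29  (29,11):1501910658871554621690·11+1538533978374777852325→18059551225961878690915, (29,12):985397416171213883565·12+1501910658871554621690→13326679652926121224470, (29,13):451512851236272407400·13+985397416171213883565→6855064482242755179765
Read S(29,11) = 18059551225961878690915, S(29,12) = 13326679652926121224470, S(29,13) = 6855064482242755179765.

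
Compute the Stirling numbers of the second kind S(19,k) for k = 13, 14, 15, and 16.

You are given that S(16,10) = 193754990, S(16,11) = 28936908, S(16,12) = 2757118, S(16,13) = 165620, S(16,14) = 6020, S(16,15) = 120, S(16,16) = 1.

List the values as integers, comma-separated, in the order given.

2892439160, 243577530, 13916778, 527136

[17] T[17,11]:11*28936908+193754990=512060978 · T[17,12]:12*2757118+28936908=62022324 · T[17,13]:13*165620+2757118=4910178 · T[17,14]:14*6020+165620=249900 · T[17,15]:15*120+6020=7820 · T[17,16]:16*1+120=136
[18] T[18,12]:12*62022324+512060978=1256328866 · T[18,13]:13*4910178+62022324=125854638 · T[18,14]:14*249900+4910178=8408778 · T[18,15]:15*7820+249900=367200 · T[18,16]:16*136+7820=9996
[19] T[19,13]:13*125854638+1256328866=2892439160 · T[19,14]:14*8408778+125854638=243577530 · T[19,15]:15*367200+8408778=13916778 · T[19,16]:16*9996+367200=527136
Read S(19,13) = 2892439160, S(19,14) = 243577530, S(19,15) = 13916778, S(19,16) = 527136.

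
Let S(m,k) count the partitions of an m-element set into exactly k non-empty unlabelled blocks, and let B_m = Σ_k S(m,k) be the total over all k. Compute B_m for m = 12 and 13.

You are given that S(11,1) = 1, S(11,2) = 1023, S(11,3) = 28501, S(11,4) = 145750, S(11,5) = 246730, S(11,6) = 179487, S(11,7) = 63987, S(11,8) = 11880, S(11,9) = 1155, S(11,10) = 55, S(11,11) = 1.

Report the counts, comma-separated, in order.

i=12: T(12,1)=0+1·1=1 | T(12,2)=1+2·1023=2047 | T(12,3)=1023+3·28501=86526 | T(12,4)=28501+4·145750=611501 | T(12,5)=145750+5·246730=1379400 | T(12,6)=246730+6·179487=1323652 | T(12,7)=179487+7·63987=627396 | T(12,8)=63987+8·11880=159027 | T(12,9)=11880+9·1155=22275 | T(12,10)=1155+10·55=1705 | T(12,11)=55+11·1=66 | T(12,12)=1+12·0=1
i=13: T(13,1)=0+1·1=1 | T(13,2)=1+2·2047=4095 | T(13,3)=2047+3·86526=261625 | T(13,4)=86526+4·611501=2532530 | T(13,5)=611501+5·1379400=7508501 | T(13,6)=1379400+6·1323652=9321312 | T(13,7)=1323652+7·627396=5715424 | T(13,8)=627396+8·159027=1899612 | T(13,9)=159027+9·22275=359502 | T(13,10)=22275+10·1705=39325 | T(13,11)=1705+11·66=2431 | T(13,12)=66+12·1=78 | T(13,13)=1+13·0=1
B_12 = ΣS(12,k) = 1+2047+86526+611501+1379400+1323652+627396+159027+22275+1705+66+1 = 4213597
B_13 = ΣS(13,k) = 1+4095+261625+2532530+7508501+9321312+5715424+1899612+359502+39325+2431+78+1 = 27644437

4213597, 27644437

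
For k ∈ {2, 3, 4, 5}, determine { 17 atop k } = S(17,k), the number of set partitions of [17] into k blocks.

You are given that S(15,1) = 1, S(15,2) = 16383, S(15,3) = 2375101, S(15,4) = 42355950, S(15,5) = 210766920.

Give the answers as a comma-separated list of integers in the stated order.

65535, 21457825, 694337290, 5652751651

row 16: T[16][1]=1·1+0=1  T[16][2]=2·16383+1=32767  T[16][3]=3·2375101+16383=7141686  T[16][4]=4·42355950+2375101=171798901  T[16][5]=5·210766920+42355950=1096190550
row 17: T[17][2]=2·32767+1=65535  T[17][3]=3·7141686+32767=21457825  T[17][4]=4·171798901+7141686=694337290  T[17][5]=5·1096190550+171798901=5652751651
Read S(17,2) = 65535, S(17,3) = 21457825, S(17,4) = 694337290, S(17,5) = 5652751651.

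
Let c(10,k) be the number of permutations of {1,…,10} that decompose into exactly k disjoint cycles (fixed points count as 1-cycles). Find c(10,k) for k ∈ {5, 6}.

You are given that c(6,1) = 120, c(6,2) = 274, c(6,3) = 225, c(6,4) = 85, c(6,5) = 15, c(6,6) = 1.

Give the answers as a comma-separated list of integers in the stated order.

r7: T_7,2=6×274+120=1764; T_7,3=6×225+274=1624; T_7,4=6×85+225=735; T_7,5=6×15+85=175; T_7,6=6×1+15=21
r8: T_8,3=7×1624+1764=13132; T_8,4=7×735+1624=6769; T_8,5=7×175+735=1960; T_8,6=7×21+175=322
r9: T_9,4=8×6769+13132=67284; T_9,5=8×1960+6769=22449; T_9,6=8×322+1960=4536
r10: T_10,5=9×22449+67284=269325; T_10,6=9×4536+22449=63273
Read c(10,5) = 269325, c(10,6) = 63273.

269325, 63273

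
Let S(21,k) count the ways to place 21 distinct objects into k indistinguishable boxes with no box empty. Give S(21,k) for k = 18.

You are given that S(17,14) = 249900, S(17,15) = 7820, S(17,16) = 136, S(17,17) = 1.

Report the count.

1023435

[18] T[18,15]:15*7820+249900=367200 · T[18,16]:16*136+7820=9996 · T[18,17]:17*1+136=153 · T[18,18]:18*0+1=1
[19] T[19,16]:16*9996+367200=527136 · T[19,17]:17*153+9996=12597 · T[19,18]:18*1+153=171
[20] T[20,17]:17*12597+527136=741285 · T[20,18]:18*171+12597=15675
[21] T[21,18]:18*15675+741285=1023435
Read S(21,18) = 1023435.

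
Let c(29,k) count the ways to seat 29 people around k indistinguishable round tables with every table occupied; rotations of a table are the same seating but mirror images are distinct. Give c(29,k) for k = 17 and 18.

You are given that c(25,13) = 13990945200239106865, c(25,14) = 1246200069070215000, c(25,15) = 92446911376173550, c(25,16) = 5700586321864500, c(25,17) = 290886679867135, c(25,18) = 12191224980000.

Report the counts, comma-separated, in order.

[26] T[26,14]:25*1246200069070215000+13990945200239106865=45145946926994481865 · T[26,15]:25*92446911376173550+1246200069070215000=3557372853474553750 · T[26,16]:25*5700586321864500+92446911376173550=234961569422786050 · T[26,17]:25*290886679867135+5700586321864500=12972753318542875 · T[26,18]:25*12191224980000+290886679867135=595667304367135
[27] T[27,15]:26*3557372853474553750+45145946926994481865=137637641117332879365 · T[27,16]:26*234961569422786050+3557372853474553750=9666373658466991050 · T[27,17]:26*12972753318542875+234961569422786050=572253155704900800 · T[27,18]:26*595667304367135+12972753318542875=28460103232088385
[28] T[28,16]:27*9666373658466991050+137637641117332879365=398629729895941637715 · T[28,17]:27*572253155704900800+9666373658466991050=25117208862499312650 · T[28,18]:27*28460103232088385+572253155704900800=1340675942971287195
[29] T[29,17]:28*25117208862499312650+398629729895941637715=1101911578045922391915 · T[29,18]:28*1340675942971287195+25117208862499312650=62656135265695354110
Read c(29,17) = 1101911578045922391915, c(29,18) = 62656135265695354110.

1101911578045922391915, 62656135265695354110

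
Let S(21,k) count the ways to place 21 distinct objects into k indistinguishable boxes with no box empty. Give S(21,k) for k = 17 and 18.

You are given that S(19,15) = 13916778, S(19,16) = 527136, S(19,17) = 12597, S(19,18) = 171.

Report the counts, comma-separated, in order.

34952799, 1023435

r20: T_20,16=16×527136+13916778=22350954; T_20,17=17×12597+527136=741285; T_20,18=18×171+12597=15675
r21: T_21,17=17×741285+22350954=34952799; T_21,18=18×15675+741285=1023435
Read S(21,17) = 34952799, S(21,18) = 1023435.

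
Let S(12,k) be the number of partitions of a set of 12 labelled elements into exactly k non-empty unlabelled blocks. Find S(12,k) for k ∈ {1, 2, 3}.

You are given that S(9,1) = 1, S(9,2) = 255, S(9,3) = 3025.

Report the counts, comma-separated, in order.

r10: T_10,1=1×1+0=1; T_10,2=2×255+1=511; T_10,3=3×3025+255=9330
r11: T_11,1=1×1+0=1; T_11,2=2×511+1=1023; T_11,3=3×9330+511=28501
r12: T_12,1=1×1+0=1; T_12,2=2×1023+1=2047; T_12,3=3×28501+1023=86526
Read S(12,1) = 1, S(12,2) = 2047, S(12,3) = 86526.

1, 2047, 86526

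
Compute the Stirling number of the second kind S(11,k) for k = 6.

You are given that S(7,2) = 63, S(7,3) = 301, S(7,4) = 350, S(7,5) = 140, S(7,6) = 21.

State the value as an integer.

179487

i=8: T(8,3)=63+3·301=966 | T(8,4)=301+4·350=1701 | T(8,5)=350+5·140=1050 | T(8,6)=140+6·21=266
i=9: T(9,4)=966+4·1701=7770 | T(9,5)=1701+5·1050=6951 | T(9,6)=1050+6·266=2646
i=10: T(10,5)=7770+5·6951=42525 | T(10,6)=6951+6·2646=22827
i=11: T(11,6)=42525+6·22827=179487
Read S(11,6) = 179487.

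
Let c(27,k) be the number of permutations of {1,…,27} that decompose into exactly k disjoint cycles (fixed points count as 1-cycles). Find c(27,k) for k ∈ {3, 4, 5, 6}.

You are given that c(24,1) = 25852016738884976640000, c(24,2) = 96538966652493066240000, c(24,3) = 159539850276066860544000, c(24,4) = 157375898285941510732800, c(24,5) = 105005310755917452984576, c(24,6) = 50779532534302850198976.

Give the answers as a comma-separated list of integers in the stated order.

[25] T[25,1]:24*25852016738884976640000+0=620448401733239439360000 · T[25,2]:24*96538966652493066240000+25852016738884976640000=2342787216398718566400000 · T[25,3]:24*159539850276066860544000+96538966652493066240000=3925495373278097719296000 · T[25,4]:24*157375898285941510732800+159539850276066860544000=3936561409138663118131200 · T[25,5]:24*105005310755917452984576+157375898285941510732800=2677503356427960382362624 · T[25,6]:24*50779532534302850198976+105005310755917452984576=1323714091579185857760000
[26] T[26,2]:25*2342787216398718566400000+620448401733239439360000=59190128811701203599360000 · T[26,3]:25*3925495373278097719296000+2342787216398718566400000=100480171548351161548800000 · T[26,4]:25*3936561409138663118131200+3925495373278097719296000=102339530601744675672576000 · T[26,5]:25*2677503356427960382362624+3936561409138663118131200=70874145319837672677196800 · T[26,6]:25*1323714091579185857760000+2677503356427960382362624=35770355645907606826362624
[27] T[27,3]:26*100480171548351161548800000+59190128811701203599360000=2671674589068831403868160000 · T[27,4]:26*102339530601744675672576000+100480171548351161548800000=2761307967193712729035776000 · T[27,5]:26*70874145319837672677196800+102339530601744675672576000=1945067308917524165279692800 · T[27,6]:26*35770355645907606826362624+70874145319837672677196800=1000903392113435450162625024
Read c(27,3) = 2671674589068831403868160000, c(27,4) = 2761307967193712729035776000, c(27,5) = 1945067308917524165279692800, c(27,6) = 1000903392113435450162625024.

2671674589068831403868160000, 2761307967193712729035776000, 1945067308917524165279692800, 1000903392113435450162625024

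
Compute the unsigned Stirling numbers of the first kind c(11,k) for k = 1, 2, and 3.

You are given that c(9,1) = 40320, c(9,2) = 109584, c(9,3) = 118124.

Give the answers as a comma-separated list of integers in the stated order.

3628800, 10628640, 12753576

r10: T_10,1=9×40320+0=362880; T_10,2=9×109584+40320=1026576; T_10,3=9×118124+109584=1172700
r11: T_11,1=10×362880+0=3628800; T_11,2=10×1026576+362880=10628640; T_11,3=10×1172700+1026576=12753576
Read c(11,1) = 3628800, c(11,2) = 10628640, c(11,3) = 12753576.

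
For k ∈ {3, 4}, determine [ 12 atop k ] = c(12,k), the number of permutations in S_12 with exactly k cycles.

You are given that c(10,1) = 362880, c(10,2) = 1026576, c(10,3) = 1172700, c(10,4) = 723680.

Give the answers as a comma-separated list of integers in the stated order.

150917976, 105258076

row 11: T[11][2]=10·1026576+362880=10628640  T[11][3]=10·1172700+1026576=12753576  T[11][4]=10·723680+1172700=8409500
row 12: T[12][3]=11·12753576+10628640=150917976  T[12][4]=11·8409500+12753576=105258076
Read c(12,3) = 150917976, c(12,4) = 105258076.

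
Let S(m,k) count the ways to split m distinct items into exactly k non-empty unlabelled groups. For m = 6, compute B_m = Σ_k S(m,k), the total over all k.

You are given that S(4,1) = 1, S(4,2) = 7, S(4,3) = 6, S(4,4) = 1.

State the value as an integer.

i=5: T(5,1)=0+1·1=1 | T(5,2)=1+2·7=15 | T(5,3)=7+3·6=25 | T(5,4)=6+4·1=10 | T(5,5)=1+5·0=1
i=6: T(6,1)=0+1·1=1 | T(6,2)=1+2·15=31 | T(6,3)=15+3·25=90 | T(6,4)=25+4·10=65 | T(6,5)=10+5·1=15 | T(6,6)=1+6·0=1
B_6 = ΣS(6,k) = 1+31+90+65+15+1 = 203

203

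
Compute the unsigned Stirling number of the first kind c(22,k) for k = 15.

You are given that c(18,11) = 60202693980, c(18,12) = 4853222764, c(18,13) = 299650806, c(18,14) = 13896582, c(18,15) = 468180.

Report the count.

1599718388730

@19  (19,12):4853222764·18+60202693980→147560703732, (19,13):299650806·18+4853222764→10246937272, (19,14):13896582·18+299650806→549789282, (19,15):468180·18+13896582→22323822
@20  (20,13):10246937272·19+147560703732→342252511900, (20,14):549789282·19+10246937272→20692933630, (20,15):22323822·19+549789282→973941900
@21  (21,14):20692933630·20+342252511900→756111184500, (21,15):973941900·20+20692933630→40171771630
@22  (22,15):40171771630·21+756111184500→1599718388730
Read c(22,15) = 1599718388730.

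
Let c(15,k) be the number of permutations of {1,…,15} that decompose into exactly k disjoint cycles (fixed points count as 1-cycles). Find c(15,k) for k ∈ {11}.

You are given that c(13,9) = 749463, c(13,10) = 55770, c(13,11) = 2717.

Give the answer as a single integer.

r14: T_14,10=13×55770+749463=1474473; T_14,11=13×2717+55770=91091
r15: T_15,11=14×91091+1474473=2749747
Read c(15,11) = 2749747.

2749747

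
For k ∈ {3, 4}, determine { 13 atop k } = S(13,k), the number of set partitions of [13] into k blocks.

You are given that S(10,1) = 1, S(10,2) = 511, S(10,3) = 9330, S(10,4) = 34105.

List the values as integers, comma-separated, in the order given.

i=11: T(11,1)=0+1·1=1 | T(11,2)=1+2·511=1023 | T(11,3)=511+3·9330=28501 | T(11,4)=9330+4·34105=145750
i=12: T(12,2)=1+2·1023=2047 | T(12,3)=1023+3·28501=86526 | T(12,4)=28501+4·145750=611501
i=13: T(13,3)=2047+3·86526=261625 | T(13,4)=86526+4·611501=2532530
Read S(13,3) = 261625, S(13,4) = 2532530.

261625, 2532530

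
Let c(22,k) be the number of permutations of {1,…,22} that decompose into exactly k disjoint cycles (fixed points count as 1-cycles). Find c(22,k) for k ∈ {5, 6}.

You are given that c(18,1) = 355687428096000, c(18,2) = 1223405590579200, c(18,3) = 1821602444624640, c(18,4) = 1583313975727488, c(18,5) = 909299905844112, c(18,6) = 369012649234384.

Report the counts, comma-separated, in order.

181664979520697076096, 83637381699544802976

[19] T[19,2]:18*1223405590579200+355687428096000=22376988058521600 · T[19,3]:18*1821602444624640+1223405590579200=34012249593822720 · T[19,4]:18*1583313975727488+1821602444624640=30321254007719424 · T[19,5]:18*909299905844112+1583313975727488=17950712280921504 · T[19,6]:18*369012649234384+909299905844112=7551527592063024
[20] T[20,3]:19*34012249593822720+22376988058521600=668609730341153280 · T[20,4]:19*30321254007719424+34012249593822720=610116075740491776 · T[20,5]:19*17950712280921504+30321254007719424=371384787345228000 · T[20,6]:19*7551527592063024+17950712280921504=161429736530118960
[21] T[21,4]:20*610116075740491776+668609730341153280=12870931245150988800 · T[21,5]:20*371384787345228000+610116075740491776=8037811822645051776 · T[21,6]:20*161429736530118960+371384787345228000=3599979517947607200
[22] T[22,5]:21*8037811822645051776+12870931245150988800=181664979520697076096 · T[22,6]:21*3599979517947607200+8037811822645051776=83637381699544802976
Read c(22,5) = 181664979520697076096, c(22,6) = 83637381699544802976.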